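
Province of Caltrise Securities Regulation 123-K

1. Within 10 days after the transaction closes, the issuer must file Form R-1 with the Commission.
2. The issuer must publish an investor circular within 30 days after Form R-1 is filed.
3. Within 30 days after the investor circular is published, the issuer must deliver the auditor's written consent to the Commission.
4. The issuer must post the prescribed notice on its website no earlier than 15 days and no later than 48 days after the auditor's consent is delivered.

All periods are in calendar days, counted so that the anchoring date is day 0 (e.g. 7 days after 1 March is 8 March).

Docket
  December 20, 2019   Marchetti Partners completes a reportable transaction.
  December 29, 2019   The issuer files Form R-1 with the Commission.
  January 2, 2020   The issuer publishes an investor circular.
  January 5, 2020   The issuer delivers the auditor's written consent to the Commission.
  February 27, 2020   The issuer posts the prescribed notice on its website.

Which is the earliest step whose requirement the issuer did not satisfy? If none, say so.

Step 4

(1) due by December 20, 2019 + 10 days = December 30, 2019; completed December 29, 2019, before the deadline.
(2) due by December 29, 2019 + 30 days = January 28, 2020; January 2, 2020 is within that limit.
(3) due by January 2, 2020 + 30 days = February 1, 2020; done January 5, 2020 — timely.
(4) the permitted window runs from January 5, 2020 + 15 = January 20, 2020 to January 5, 2020 + 48 = February 22, 2020; done February 27, 2020 — 5 days after the window closed.
The analysis stops there.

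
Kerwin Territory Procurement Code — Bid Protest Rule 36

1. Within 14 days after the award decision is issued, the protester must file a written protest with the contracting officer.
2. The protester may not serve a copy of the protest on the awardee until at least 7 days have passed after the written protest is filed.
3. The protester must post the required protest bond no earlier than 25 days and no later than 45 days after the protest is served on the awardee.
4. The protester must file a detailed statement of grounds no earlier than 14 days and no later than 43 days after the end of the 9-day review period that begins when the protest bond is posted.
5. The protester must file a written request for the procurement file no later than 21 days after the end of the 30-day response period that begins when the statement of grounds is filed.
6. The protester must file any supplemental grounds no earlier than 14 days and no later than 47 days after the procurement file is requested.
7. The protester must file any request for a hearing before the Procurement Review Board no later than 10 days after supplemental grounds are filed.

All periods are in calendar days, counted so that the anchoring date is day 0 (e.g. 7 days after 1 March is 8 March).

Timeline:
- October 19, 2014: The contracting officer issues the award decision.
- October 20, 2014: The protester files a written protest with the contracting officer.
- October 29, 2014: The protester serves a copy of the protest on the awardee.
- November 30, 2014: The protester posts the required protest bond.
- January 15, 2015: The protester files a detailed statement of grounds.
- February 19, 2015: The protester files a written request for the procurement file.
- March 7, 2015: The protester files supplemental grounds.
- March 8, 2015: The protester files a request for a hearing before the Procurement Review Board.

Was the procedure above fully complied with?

(1) due by October 19, 2014 + 14 days = November 2, 2014; done October 20, 2014 — timely.
(2) permitted from October 20, 2014 + 7 days = October 27, 2014 onward; done October 29, 2014 — permitted.
(3) the permitted window runs from October 29, 2014 + 25 = November 23, 2014 to October 29, 2014 + 45 = December 13, 2014; done November 30, 2014 — within the window.
(4) the permitted window runs from December 9, 2014 + 14 = December 23, 2014 to December 9, 2014 + 43 = January 21, 2015; January 15, 2015 falls inside that range.
(5) due by February 14, 2015 + 21 days = March 7, 2015; February 19, 2015 is within that limit.
(6) the permitted window runs from February 19, 2015 + 14 = March 5, 2015 to February 19, 2015 + 47 = April 7, 2015; done March 7, 2015 — within the window.
(7) due by March 7, 2015 + 10 days = March 17, 2015; March 8, 2015 is within that limit.

Yes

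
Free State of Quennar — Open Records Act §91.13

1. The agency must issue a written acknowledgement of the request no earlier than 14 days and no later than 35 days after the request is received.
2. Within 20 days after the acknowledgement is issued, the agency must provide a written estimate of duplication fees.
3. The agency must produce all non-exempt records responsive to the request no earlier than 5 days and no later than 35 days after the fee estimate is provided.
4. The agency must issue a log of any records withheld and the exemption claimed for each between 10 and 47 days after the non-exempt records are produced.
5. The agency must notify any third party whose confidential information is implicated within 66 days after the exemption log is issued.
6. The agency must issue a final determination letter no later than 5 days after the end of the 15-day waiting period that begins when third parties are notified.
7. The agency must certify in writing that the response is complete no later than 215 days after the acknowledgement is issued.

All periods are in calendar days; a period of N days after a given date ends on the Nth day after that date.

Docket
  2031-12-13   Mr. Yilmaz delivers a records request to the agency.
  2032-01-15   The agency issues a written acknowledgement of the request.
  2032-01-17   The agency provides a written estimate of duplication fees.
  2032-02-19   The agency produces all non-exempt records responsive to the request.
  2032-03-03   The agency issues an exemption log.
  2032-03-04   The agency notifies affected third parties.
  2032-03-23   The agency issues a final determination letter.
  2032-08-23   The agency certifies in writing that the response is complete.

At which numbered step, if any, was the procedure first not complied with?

Step 7

Step 1: the window is 14–35 days after 2031-12-13 (when the request is received), so 2031-12-27 through 2032-01-17; 2032-01-15 falls inside that range.
Step 2: 20 days after 2032-01-15 (when the acknowledgement is issued) is 2032-02-04; completed 2032-01-17, before the deadline.
Step 3: the window is 5–35 days after 2032-01-17 (when the fee estimate is provided), so 2032-01-22 through 2032-02-21; done 2032-02-19, which is between those dates.
Step 4: the window is 10–47 days after 2032-02-19 (when the non-exempt records are produced), so 2032-02-29 through 2032-04-06; done 2032-03-03, which is between those dates.
Step 5: 66 days after 2032-03-03 (when the exemption log is issued) is 2032-05-08; completed 2032-03-04, before the deadline.
Step 6: 5 days after 2032-03-19 (end of the 15-day waiting period, which began when third parties are notified on 2032-03-04) is 2032-03-24; 2032-03-23 is within that limit.
Step 7: 215 days after 2032-01-15 (when the acknowledgement is issued) is 2032-08-17; done 2032-08-23 — 6 days late.
The analysis stops there.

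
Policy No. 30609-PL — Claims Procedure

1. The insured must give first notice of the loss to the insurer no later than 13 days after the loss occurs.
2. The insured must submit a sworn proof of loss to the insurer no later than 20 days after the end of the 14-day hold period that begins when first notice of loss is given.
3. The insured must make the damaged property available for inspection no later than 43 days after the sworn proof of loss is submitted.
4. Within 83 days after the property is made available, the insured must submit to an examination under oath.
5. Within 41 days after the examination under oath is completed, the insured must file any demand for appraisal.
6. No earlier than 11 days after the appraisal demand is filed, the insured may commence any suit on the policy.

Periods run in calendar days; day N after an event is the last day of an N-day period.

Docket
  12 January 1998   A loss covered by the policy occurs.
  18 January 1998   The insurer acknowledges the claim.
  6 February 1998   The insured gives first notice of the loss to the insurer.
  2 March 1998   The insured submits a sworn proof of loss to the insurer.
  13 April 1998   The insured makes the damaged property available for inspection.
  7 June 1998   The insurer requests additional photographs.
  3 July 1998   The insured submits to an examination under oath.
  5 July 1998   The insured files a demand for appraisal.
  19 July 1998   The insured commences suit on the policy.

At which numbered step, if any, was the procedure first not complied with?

Step 1 — counting 13 days from 12 January 1998 (when the loss occurs) gives a deadline of 25 January 1998; 6 February 1998 misses that deadline by 12 days.

Step 1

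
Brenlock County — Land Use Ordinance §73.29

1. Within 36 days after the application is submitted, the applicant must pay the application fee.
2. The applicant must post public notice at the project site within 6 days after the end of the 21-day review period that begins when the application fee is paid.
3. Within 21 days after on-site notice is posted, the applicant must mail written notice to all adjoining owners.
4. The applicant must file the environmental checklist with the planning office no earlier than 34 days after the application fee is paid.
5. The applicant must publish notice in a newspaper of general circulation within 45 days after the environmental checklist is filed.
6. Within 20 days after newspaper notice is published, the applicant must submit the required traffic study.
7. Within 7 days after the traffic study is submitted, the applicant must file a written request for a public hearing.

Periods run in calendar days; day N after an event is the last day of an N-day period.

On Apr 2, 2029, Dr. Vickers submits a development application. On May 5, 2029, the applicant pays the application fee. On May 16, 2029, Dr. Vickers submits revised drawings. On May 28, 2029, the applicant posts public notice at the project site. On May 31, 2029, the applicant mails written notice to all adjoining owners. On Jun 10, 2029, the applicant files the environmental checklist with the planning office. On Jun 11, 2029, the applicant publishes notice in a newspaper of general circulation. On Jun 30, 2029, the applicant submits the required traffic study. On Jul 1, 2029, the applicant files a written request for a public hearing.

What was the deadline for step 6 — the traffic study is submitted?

Jul 1, 2029

Step 6 runs from Jun 11, 2029, when newspaper notice is published. 20 days after Jun 11, 2029 is Jul 1, 2029.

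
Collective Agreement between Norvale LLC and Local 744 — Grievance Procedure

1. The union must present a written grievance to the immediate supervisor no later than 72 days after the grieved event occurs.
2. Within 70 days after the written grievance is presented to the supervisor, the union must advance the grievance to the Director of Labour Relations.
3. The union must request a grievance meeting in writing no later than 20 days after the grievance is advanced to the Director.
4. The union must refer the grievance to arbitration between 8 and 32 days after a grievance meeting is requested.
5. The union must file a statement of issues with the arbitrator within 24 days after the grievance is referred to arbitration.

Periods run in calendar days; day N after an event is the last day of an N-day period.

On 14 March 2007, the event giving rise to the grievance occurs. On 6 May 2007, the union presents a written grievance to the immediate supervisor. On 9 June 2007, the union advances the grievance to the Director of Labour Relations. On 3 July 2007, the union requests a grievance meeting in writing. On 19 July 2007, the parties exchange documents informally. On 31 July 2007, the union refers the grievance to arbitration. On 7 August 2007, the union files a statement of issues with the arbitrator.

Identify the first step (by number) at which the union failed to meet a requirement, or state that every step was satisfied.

Step 3

Step 1 — counting 72 days from 14 March 2007 (when the grieved event occurs) gives a deadline of 25 May 2007; 6 May 2007 is within that limit.
Step 2 — counting 70 days from 6 May 2007 (when the written grievance is presented to the supervisor) gives a deadline of 15 July 2007; 9 June 2007 is within that limit.
Step 3 — counting 20 days from 9 June 2007 (when the grievance is advanced to the Director) gives a deadline of 29 June 2007; not done until 3 July 2007, 4 days after the deadline.
The procedure was therefore not followed at step 3.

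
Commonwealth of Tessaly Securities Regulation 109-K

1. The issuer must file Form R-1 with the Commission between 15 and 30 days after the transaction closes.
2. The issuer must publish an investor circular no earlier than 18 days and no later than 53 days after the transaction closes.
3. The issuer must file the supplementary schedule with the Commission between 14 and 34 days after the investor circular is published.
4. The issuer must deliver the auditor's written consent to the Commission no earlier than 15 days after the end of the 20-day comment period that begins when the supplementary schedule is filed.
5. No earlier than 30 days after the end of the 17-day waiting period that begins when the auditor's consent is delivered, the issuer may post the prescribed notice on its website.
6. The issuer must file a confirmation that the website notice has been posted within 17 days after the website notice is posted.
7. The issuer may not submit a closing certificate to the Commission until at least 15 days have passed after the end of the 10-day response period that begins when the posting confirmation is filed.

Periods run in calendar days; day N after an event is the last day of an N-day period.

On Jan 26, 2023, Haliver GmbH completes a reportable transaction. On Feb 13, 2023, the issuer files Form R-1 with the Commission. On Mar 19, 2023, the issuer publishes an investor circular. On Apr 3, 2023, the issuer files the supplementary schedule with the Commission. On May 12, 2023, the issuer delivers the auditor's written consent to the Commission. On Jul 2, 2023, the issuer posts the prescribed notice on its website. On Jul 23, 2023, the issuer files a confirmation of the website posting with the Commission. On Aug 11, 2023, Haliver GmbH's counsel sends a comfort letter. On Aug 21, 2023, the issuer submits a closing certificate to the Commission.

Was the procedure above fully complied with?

No

Step 1 — 15 and 30 days from Jan 26, 2023 (when the transaction closes) are Feb 10, 2023 and Feb 25, 2023 respectively; Feb 13, 2023 falls inside that range.
Step 2 — 18 and 53 days from Jan 26, 2023 (when the transaction closes) are Feb 13, 2023 and Mar 20, 2023 respectively; done Mar 19, 2023 — within the window.
Step 3 — 14 and 34 days from Mar 19, 2023 (when the investor circular is published) are Apr 2, 2023 and Apr 22, 2023 respectively; done Apr 3, 2023 — within the window.
Step 4 — must wait 15 days from Apr 23, 2023 (end of the 20-day comment period, which began when the supplementary schedule is filed on Apr 3, 2023), so not before May 8, 2023; done May 12, 2023 — permitted.
Step 5 — must wait 30 days from May 29, 2023 (end of the 17-day waiting period, which began when the auditor's consent is delivered on May 12, 2023), so not before Jun 28, 2023; Jul 2, 2023 is on or after that date.
Step 6 — counting 17 days from Jul 2, 2023 (when the website notice is posted) gives a deadline of Jul 19, 2023; not done until Jul 23, 2023, 4 days after the deadline.
Later steps need not be reached.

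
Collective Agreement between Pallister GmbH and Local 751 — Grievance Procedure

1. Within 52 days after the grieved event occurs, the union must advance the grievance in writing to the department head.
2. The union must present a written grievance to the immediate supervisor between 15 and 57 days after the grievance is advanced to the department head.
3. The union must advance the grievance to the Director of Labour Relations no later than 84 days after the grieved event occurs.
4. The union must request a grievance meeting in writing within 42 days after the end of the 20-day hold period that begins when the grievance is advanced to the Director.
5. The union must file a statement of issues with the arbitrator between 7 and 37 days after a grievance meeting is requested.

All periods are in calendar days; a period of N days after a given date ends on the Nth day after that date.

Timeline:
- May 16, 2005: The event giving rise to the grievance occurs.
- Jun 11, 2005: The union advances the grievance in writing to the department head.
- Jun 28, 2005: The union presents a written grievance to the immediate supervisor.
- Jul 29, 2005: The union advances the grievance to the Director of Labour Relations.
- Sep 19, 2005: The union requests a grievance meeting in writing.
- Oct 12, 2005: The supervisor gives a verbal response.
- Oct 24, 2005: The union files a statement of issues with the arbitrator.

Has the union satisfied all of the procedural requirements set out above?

Yes

(1) due by May 16, 2005 + 52 days = Jul 7, 2005; done Jun 11, 2005 — timely.
(2) the permitted window runs from Jun 11, 2005 + 15 = Jun 26, 2005 to Jun 11, 2005 + 57 = Aug 7, 2005; done Jun 28, 2005 — within the window.
(3) due by May 16, 2005 + 84 days = Aug 8, 2005; Jul 29, 2005 is within that limit.
(4) due by Aug 18, 2005 + 42 days = Sep 29, 2005; Sep 19, 2005 is within that limit.
(5) the permitted window runs from Sep 19, 2005 + 7 = Sep 26, 2005 to Sep 19, 2005 + 37 = Oct 26, 2005; Oct 24, 2005 falls inside that range.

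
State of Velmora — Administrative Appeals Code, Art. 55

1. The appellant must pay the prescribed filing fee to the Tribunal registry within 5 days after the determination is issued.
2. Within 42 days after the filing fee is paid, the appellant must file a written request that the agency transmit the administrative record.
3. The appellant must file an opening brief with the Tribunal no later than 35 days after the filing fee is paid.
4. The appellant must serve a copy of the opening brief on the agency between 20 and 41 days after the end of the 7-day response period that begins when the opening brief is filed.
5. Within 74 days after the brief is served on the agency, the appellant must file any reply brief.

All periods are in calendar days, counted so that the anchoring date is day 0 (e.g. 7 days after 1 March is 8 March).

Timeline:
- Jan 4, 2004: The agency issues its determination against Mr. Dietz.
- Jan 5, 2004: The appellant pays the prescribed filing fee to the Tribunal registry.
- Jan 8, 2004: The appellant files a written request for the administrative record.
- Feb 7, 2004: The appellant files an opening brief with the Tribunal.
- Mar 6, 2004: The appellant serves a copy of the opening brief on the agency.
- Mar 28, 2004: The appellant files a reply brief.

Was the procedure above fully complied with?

Yes

(1) due by Jan 4, 2004 + 5 days = Jan 9, 2004; completed Jan 5, 2004, before the deadline.
(2) due by Jan 5, 2004 + 42 days = Feb 16, 2004; Jan 8, 2004 is within that limit.
(3) due by Jan 5, 2004 + 35 days = Feb 9, 2004; done Feb 7, 2004 — timely.
(4) the permitted window runs from Feb 14, 2004 + 20 = Mar 5, 2004 to Feb 14, 2004 + 41 = Mar 26, 2004; Mar 6, 2004 falls inside that range.
(5) due by Mar 6, 2004 + 74 days = May 19, 2004; completed Mar 28, 2004, before the deadline.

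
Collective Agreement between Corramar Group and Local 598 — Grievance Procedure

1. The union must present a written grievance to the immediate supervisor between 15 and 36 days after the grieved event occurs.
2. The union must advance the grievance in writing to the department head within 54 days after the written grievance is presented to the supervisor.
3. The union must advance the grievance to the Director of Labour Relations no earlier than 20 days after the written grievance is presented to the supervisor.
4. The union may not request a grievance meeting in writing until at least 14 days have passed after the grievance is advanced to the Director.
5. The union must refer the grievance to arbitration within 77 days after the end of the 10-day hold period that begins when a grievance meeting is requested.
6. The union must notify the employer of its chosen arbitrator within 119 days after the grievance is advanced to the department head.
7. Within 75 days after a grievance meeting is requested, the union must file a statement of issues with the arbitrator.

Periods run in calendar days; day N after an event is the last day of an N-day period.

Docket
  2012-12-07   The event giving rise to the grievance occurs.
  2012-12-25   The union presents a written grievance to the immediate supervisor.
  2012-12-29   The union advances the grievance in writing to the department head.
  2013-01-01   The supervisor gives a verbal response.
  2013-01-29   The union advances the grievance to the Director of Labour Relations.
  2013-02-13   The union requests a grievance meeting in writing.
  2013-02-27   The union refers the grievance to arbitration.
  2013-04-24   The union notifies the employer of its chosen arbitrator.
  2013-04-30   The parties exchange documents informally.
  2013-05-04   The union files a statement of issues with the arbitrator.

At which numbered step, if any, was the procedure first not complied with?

Step 1: the window is 15–36 days after 2012-12-07 (when the grieved event occurs), so 2012-12-22 through 2013-01-12; done 2012-12-25 — within the window.
Step 2: 54 days after 2012-12-25 (when the written grievance is presented to the supervisor) is 2013-02-17; done 2012-12-29 — timely.
Step 3: the earliest permitted date is 20 days after 2012-12-25 (when the written grievance is presented to the supervisor), i.e. 2013-01-14; done 2013-01-29 — permitted.
Step 4: the earliest permitted date is 14 days after 2013-01-29 (when the grievance is advanced to the Director), i.e. 2013-02-12; done 2013-02-13 — permitted.
Step 5: 77 days after 2013-02-23 (end of the 10-day hold period, which began when a grievance meeting is requested on 2013-02-13) is 2013-05-11; completed 2013-02-27, before the deadline.
Step 6: 119 days after 2012-12-29 (when the grievance is advanced to the department head) is 2013-04-27; completed 2013-04-24, before the deadline.
Step 7: 75 days after 2013-02-13 (when a grievance meeting is requested) is 2013-04-29; not done until 2013-05-04, 5 days after the deadline.
Later steps need not be reached.

Step 7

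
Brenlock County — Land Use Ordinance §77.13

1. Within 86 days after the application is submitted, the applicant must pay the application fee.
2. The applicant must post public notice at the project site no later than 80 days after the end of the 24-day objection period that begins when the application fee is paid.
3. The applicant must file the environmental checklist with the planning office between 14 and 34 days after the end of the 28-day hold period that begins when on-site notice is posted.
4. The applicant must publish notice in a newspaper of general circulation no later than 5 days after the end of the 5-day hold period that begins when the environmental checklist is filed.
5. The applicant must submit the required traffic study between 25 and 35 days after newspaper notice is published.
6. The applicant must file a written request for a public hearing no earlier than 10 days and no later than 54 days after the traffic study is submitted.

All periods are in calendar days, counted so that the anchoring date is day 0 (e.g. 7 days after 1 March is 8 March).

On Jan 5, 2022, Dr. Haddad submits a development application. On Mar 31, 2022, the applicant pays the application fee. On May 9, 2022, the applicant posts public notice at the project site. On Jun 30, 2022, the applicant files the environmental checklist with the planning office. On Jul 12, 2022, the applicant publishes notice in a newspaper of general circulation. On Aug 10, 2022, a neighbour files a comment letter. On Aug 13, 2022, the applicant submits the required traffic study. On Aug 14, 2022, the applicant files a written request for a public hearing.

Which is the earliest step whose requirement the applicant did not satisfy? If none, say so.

Step 1 — counting 86 days from Jan 5, 2022 (when the application is submitted) gives a deadline of Apr 1, 2022; completed Mar 31, 2022, before the deadline.
Step 2 — counting 80 days from Apr 24, 2022 (end of the 24-day objection period, which began when the application fee is paid on Mar 31, 2022) gives a deadline of Jul 13, 2022; completed May 9, 2022, before the deadline.
Step 3 — 14 and 34 days from Jun 6, 2022 (end of the 28-day hold period, which began when on-site notice is posted on May 9, 2022) are Jun 20, 2022 and Jul 10, 2022 respectively; Jun 30, 2022 falls inside that range.
Step 4 — counting 5 days from Jul 5, 2022 (end of the 5-day hold period, which began when the environmental checklist is filed on Jun 30, 2022) gives a deadline of Jul 10, 2022; Jul 12, 2022 misses that deadline by 2 days.
That is the first point of non-compliance.

Step 4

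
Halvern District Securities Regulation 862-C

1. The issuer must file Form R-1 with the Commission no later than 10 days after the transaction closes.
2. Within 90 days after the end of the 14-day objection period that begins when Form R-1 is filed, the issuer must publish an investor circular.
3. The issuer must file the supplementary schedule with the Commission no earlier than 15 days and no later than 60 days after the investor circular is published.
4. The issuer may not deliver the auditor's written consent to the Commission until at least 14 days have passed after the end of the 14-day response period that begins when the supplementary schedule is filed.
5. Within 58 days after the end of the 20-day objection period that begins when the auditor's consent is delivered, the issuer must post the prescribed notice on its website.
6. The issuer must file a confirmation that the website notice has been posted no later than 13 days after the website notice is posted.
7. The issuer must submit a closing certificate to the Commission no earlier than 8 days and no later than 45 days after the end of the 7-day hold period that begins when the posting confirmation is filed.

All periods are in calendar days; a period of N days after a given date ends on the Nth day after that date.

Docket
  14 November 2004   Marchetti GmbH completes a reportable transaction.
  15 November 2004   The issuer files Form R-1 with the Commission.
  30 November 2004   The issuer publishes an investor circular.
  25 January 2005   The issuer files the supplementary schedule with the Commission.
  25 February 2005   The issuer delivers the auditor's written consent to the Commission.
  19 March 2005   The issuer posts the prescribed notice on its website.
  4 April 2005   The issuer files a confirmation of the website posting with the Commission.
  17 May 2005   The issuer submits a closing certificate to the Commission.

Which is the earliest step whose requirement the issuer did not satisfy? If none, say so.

(1) due by 14 November 2004 + 10 days = 24 November 2004; 15 November 2004 is within that limit.
(2) due by 29 November 2004 + 90 days = 27 February 2005; done 30 November 2004 — timely.
(3) the permitted window runs from 30 November 2004 + 15 = 15 December 2004 to 30 November 2004 + 60 = 29 January 2005; done 25 January 2005, which is between those dates.
(4) permitted from 8 February 2005 + 14 days = 22 February 2005 onward; 25 February 2005 is on or after that date.
(5) due by 17 March 2005 + 58 days = 14 May 2005; done 19 March 2005 — timely.
(6) due by 19 March 2005 + 13 days = 1 April 2005; done 4 April 2005 — 3 days late.
The analysis stops there.

Step 6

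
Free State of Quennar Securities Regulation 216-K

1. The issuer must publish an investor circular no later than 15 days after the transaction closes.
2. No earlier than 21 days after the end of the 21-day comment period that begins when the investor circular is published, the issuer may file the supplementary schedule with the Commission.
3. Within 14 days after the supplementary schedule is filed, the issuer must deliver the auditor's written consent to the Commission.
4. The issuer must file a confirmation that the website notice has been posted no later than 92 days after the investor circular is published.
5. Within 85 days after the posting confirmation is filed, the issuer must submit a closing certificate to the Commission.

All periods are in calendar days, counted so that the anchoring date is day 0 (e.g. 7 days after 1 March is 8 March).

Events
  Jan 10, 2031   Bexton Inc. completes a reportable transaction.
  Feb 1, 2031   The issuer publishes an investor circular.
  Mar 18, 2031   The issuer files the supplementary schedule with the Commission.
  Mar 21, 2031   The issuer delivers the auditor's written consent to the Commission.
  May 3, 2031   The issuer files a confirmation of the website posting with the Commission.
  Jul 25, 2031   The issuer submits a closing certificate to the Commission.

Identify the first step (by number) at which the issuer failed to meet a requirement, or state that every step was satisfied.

Step 1 — counting 15 days from Jan 10, 2031 (when the transaction closes) gives a deadline of Jan 25, 2031; Feb 1, 2031 misses that deadline by 7 days.

Step 1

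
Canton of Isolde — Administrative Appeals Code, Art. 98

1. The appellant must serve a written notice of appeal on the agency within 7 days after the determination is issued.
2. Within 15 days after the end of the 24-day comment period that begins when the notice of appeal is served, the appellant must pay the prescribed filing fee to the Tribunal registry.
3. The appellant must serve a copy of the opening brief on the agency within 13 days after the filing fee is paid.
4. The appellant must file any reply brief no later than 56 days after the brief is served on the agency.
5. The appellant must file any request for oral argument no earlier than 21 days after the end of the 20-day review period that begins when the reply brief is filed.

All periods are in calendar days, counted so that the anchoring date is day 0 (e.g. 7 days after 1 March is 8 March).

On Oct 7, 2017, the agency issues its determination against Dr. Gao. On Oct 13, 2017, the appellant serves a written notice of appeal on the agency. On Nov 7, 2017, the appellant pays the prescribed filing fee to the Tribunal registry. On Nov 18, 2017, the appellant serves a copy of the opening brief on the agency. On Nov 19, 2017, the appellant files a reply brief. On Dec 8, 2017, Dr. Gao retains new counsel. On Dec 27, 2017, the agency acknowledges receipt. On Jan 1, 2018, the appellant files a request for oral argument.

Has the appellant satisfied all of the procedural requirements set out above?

(1) due by Oct 7, 2017 + 7 days = Oct 14, 2017; completed Oct 13, 2017, before the deadline.
(2) due by Nov 6, 2017 + 15 days = Nov 21, 2017; Nov 7, 2017 is within that limit.
(3) due by Nov 7, 2017 + 13 days = Nov 20, 2017; completed Nov 18, 2017, before the deadline.
(4) due by Nov 18, 2017 + 56 days = Jan 13, 2018; done Nov 19, 2017 — timely.
(5) permitted from Dec 9, 2017 + 21 days = Dec 30, 2017 onward; done Jan 1, 2018, after the minimum wait.

Yes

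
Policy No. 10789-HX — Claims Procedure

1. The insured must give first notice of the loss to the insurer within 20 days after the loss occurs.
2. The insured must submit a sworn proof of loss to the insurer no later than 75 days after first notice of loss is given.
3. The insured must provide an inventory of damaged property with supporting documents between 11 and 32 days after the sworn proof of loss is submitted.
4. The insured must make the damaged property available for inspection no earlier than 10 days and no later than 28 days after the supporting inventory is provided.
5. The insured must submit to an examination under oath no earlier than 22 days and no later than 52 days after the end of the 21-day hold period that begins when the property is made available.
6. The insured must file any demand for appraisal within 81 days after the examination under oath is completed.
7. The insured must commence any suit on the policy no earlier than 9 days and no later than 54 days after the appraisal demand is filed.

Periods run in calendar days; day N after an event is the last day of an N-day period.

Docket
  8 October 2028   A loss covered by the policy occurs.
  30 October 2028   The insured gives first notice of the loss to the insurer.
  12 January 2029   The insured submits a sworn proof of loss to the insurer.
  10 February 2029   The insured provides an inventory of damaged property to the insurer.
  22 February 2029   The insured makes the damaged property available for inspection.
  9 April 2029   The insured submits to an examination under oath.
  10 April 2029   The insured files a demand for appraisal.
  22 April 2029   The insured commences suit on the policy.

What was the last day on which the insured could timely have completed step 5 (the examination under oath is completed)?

The property is made available on 22 February 2029; the 21-day hold period therefore ends 15 March 2029, and step 5 runs from that date. The window is 22–52 days after 15 March 2029; it closes on 6 May 2029.

6 May 2029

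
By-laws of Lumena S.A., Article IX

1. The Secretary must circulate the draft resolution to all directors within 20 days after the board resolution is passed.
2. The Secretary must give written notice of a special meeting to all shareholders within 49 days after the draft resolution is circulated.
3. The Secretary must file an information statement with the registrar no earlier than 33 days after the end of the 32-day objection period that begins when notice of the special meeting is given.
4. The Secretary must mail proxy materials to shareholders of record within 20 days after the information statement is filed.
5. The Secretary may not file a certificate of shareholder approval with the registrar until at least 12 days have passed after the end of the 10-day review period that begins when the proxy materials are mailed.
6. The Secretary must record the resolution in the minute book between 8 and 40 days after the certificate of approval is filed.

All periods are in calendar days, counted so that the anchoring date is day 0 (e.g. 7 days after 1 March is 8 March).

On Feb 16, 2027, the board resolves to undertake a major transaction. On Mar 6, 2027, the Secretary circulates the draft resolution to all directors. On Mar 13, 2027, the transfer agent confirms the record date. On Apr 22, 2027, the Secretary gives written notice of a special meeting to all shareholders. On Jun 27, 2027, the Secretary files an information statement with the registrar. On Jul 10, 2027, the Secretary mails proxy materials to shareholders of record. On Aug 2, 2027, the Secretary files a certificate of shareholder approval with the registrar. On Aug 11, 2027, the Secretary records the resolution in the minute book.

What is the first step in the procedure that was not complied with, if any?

None — every step was satisfied

Step 1: 20 days after Feb 16, 2027 (when the board resolution is passed) is Mar 8, 2027; done Mar 6, 2027 — timely.
Step 2: 49 days after Mar 6, 2027 (when the draft resolution is circulated) is Apr 24, 2027; done Apr 22, 2027 — timely.
Step 3: the earliest permitted date is 33 days after May 24, 2027 (end of the 32-day objection period, which began when notice of the special meeting is given on Apr 22, 2027), i.e. Jun 26, 2027; Jun 27, 2027 is on or after that date.
Step 4: 20 days after Jun 27, 2027 (when the information statement is filed) is Jul 17, 2027; done Jul 10, 2027 — timely.
Step 5: the earliest permitted date is 12 days after Jul 20, 2027 (end of the 10-day review period, which began when the proxy materials are mailed on Jul 10, 2027), i.e. Aug 1, 2027; Aug 2, 2027 is on or after that date.
Step 6: the window is 8–40 days after Aug 2, 2027 (when the certificate of approval is filed), so Aug 10, 2027 through Sep 11, 2027; done Aug 11, 2027 — within the window.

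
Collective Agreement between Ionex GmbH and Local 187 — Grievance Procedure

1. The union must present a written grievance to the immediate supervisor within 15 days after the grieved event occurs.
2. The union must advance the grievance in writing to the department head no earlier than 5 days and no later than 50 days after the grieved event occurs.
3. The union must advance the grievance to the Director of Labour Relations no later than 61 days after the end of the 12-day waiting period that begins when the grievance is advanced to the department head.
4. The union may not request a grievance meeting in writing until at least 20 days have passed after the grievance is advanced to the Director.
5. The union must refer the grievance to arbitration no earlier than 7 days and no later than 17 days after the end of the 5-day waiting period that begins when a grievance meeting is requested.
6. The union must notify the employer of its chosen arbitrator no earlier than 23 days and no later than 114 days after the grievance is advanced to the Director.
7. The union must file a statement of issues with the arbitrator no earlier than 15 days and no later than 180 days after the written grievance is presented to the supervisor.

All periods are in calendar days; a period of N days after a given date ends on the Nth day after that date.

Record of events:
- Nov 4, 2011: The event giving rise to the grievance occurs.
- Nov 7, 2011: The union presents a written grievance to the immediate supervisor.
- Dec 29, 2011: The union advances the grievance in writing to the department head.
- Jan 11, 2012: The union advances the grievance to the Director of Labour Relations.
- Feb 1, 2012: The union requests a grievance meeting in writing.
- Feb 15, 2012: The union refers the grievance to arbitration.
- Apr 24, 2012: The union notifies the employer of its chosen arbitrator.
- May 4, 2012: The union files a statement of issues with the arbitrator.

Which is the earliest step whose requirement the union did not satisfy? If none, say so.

(1) due by Nov 4, 2011 + 15 days = Nov 19, 2011; completed Nov 7, 2011, before the deadline.
(2) the permitted window runs from Nov 4, 2011 + 5 = Nov 9, 2011 to Nov 4, 2011 + 50 = Dec 24, 2011; done Dec 29, 2011 — 5 days after the window closed.

Step 2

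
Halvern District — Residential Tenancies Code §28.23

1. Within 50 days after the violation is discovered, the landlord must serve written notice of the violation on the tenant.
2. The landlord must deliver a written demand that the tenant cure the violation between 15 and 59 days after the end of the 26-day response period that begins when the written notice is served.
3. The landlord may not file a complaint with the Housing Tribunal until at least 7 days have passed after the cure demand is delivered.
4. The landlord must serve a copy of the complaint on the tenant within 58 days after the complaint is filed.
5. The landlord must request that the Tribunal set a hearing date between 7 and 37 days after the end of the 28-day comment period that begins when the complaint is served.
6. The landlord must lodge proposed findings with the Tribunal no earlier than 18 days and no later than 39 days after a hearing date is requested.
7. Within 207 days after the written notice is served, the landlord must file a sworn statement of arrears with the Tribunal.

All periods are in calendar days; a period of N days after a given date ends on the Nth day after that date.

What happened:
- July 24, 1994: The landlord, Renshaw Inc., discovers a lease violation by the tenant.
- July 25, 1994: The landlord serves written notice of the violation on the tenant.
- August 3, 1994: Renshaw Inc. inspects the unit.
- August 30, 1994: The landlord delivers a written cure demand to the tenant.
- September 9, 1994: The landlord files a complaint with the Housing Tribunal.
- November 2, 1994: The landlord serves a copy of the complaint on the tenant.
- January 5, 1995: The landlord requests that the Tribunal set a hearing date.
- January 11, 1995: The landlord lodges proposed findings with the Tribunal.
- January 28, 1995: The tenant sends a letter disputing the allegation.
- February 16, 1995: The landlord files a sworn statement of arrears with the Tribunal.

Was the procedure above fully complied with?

Step 1 — counting 50 days from July 24, 1994 (when the violation is discovered) gives a deadline of September 12, 1994; completed July 25, 1994, before the deadline.
Step 2 — 15 and 59 days from August 20, 1994 (end of the 26-day response period, which began when the written notice is served on July 25, 1994) are September 4, 1994 and October 18, 1994 respectively; done August 30, 1994 — 5 days before the window opened.
The analysis stops there.

No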